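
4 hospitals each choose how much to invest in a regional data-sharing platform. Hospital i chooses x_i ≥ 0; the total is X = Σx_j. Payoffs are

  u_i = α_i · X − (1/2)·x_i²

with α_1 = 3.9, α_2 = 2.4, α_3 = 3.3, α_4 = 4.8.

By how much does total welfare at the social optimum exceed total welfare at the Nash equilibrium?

Hospital i's FOC: ∂u_i/∂x_i = α_i − x_i = 0, so x_i* = α_i.
NE contributions = (3.9, 2.4, 3.3, 4.8); X = 14.4.
W^NE = (Σα)·X − ½Σα_i² = 14.4² − ½·54.9 = 179.91.
Planner sets x_i = Σα_j = 14.4 for every i, so X^SO = 4·14.4 = 57.6.
W^SO = (Σα)·X^SO − ½·4·(Σα)² = (4/2)·14.4² = 414.72.
Deadweight loss = W^SO − W^NE = 234.81.

234.81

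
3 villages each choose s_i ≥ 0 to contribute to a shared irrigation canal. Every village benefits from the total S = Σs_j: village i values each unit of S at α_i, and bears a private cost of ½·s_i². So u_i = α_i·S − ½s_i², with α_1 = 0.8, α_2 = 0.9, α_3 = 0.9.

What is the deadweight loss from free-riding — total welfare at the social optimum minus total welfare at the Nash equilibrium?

4.51

Village i's FOC: ∂u_i/∂s_i = α_i − s_i = 0, so s_i* = α_i.
NE contributions = (0.8, 0.9, 0.9); S = 2.6.
W^NE = (Σα)·S − ½Σα_i² = 2.6² − ½·2.26 = 5.63.
Planner sets s_i = Σα_j = 2.6 for every i, so S^SO = 3·2.6 = 7.8.
W^SO = (Σα)·S^SO − ½·3·(Σα)² = (3/2)·2.6² = 10.14.
Deadweight loss = W^SO − W^NE = 4.51.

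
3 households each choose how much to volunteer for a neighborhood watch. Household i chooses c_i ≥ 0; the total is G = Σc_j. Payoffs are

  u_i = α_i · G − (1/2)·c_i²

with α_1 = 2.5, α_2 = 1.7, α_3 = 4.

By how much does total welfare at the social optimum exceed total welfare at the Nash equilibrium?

Household i's FOC: ∂u_i/∂c_i = α_i − c_i = 0, so c_i* = α_i.
NE contributions = (2.5, 1.7, 4); G = 8.2.
W^NE = (Σα)·G − ½Σα_i² = 8.2² − ½·25.14 = 54.67.
Planner sets c_i = Σα_j = 8.2 for every i, so G^SO = 3·8.2 = 24.6.
W^SO = (Σα)·G^SO − ½·3·(Σα)² = (3/2)·8.2² = 100.86.
Deadweight loss = W^SO − W^NE = 46.19.

46.19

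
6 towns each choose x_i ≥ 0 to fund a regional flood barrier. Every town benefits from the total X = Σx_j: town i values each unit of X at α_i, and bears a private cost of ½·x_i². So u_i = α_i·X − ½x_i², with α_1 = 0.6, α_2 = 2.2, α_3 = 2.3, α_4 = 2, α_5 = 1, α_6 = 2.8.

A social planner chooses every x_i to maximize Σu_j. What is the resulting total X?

Planner FOC: ∂(Σu_j)/∂x_i = (Σα_j) − x_i = 0, so x_i^SO = Σα_j = 10.9 for every i; X^SO = 65.4.

65.4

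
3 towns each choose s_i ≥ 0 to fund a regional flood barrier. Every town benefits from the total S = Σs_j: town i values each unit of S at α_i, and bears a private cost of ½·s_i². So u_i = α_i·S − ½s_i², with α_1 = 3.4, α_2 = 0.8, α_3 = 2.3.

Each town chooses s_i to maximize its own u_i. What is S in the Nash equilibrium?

6.5

Town i's FOC: ∂u_i/∂s_i = α_i − s_i = 0, so s_i* = α_i.
NE contributions = (3.4, 0.8, 2.3); S = 6.5.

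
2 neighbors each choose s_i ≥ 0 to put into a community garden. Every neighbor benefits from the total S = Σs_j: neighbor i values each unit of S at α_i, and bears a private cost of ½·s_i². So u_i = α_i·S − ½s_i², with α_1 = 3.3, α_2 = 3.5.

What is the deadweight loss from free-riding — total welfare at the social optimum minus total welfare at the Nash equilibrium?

11.57

Neighbor i's FOC: ∂u_i/∂s_i = α_i − s_i = 0, so s_i* = α_i.
NE contributions = (3.3, 3.5); S = 6.8.
W^NE = (Σα)·S − ½Σα_i² = 6.8² − ½·23.14 = 34.67.
Planner sets s_i = Σα_j = 6.8 for every i, so S^SO = 2·6.8 = 13.6.
W^SO = (Σα)·S^SO − ½·2·(Σα)² = (2/2)·6.8² = 46.24.
Deadweight loss = W^SO − W^NE = 11.57.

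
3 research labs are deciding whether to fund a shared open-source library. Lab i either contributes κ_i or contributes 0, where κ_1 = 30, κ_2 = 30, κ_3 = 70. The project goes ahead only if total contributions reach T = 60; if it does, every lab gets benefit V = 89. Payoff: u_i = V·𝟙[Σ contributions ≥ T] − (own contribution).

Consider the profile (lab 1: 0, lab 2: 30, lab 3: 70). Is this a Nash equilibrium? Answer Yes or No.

No

Total = 100 ≥ 60: provided.
Lab 1 (pledges 0, payoff 89): pledging 30 → total 130, payoff 59. No gain.
Lab 2 (pledges 30, payoff 59): dropping to 0 → total 70, payoff 89. Profitable deviation.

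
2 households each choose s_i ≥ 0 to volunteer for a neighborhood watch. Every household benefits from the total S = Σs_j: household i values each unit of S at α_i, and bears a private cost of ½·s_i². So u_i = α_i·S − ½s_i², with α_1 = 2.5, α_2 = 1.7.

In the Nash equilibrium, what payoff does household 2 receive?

5.695

Household i's FOC: ∂u_i/∂s_i = α_i − s_i = 0, so s_i* = α_i.
NE contributions = (2.5, 1.7); S = 4.2.
u_2 = α_2·S − ½·(s_2)² = 1.7·4.2 − ½·1.7² = 5.695.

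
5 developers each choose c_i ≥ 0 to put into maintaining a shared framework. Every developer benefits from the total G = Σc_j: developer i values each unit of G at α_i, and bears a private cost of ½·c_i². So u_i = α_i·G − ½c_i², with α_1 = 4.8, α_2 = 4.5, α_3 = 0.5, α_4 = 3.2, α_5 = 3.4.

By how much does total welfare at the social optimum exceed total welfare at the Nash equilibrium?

Developer i's FOC: ∂u_i/∂c_i = α_i − c_i = 0, so c_i* = α_i.
NE contributions = (4.8, 4.5, 0.5, 3.2, 3.4); G = 16.4.
W^NE = (Σα)·G − ½Σα_i² = 16.4² − ½·65.34 = 236.29.
Planner sets c_i = Σα_j = 16.4 for every i, so G^SO = 5·16.4 = 82.
W^SO = (Σα)·G^SO − ½·5·(Σα)² = (5/2)·16.4² = 672.4.
Deadweight loss = W^SO − W^NE = 436.11.

436.11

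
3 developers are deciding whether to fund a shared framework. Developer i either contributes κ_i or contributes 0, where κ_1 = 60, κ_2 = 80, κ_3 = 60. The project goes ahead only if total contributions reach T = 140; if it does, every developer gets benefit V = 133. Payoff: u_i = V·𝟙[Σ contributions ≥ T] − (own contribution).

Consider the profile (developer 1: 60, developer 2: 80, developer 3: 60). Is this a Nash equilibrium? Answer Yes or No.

No

Total = 200 ≥ 140: provided.
Developer 1 (pledges 60, payoff 73): dropping to 0 → total 140, payoff 133. Profitable deviation.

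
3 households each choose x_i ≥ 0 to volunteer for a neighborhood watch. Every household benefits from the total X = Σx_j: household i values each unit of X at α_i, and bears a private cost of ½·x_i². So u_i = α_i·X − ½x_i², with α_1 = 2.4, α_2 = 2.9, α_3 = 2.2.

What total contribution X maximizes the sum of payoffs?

22.5

Planner FOC: ∂(Σu_j)/∂x_i = (Σα_j) − x_i = 0, so x_i^SO = Σα_j = 7.5 for every i; X^SO = 22.5.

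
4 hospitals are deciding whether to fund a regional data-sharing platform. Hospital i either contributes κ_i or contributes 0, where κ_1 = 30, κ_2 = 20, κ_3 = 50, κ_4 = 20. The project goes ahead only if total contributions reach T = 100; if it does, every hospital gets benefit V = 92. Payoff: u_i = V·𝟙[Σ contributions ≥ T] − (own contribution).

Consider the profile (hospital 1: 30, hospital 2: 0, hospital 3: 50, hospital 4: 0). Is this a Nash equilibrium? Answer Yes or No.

Total = 80 < 100: not provided.
Hospital 1 (pledges 30, payoff -30): dropping to 0 → total 50, payoff 0. Profitable deviation.

No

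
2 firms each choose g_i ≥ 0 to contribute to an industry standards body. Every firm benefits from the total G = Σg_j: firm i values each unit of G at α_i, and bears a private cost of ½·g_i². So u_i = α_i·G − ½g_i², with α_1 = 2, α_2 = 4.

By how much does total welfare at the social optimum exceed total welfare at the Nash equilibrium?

Firm i's FOC: ∂u_i/∂g_i = α_i − g_i = 0, so g_i* = α_i.
NE contributions = (2, 4); G = 6.
W^NE = (Σα)·G − ½Σα_i² = 6² − ½·20 = 26.
Planner sets g_i = Σα_j = 6 for every i, so G^SO = 2·6 = 12.
W^SO = (Σα)·G^SO − ½·2·(Σα)² = (2/2)·6² = 36.
Deadweight loss = W^SO − W^NE = 10.

10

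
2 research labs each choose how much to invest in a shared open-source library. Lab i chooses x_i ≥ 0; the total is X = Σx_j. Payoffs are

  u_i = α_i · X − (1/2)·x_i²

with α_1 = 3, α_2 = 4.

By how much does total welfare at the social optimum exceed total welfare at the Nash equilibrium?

12.5

Lab i's FOC: ∂u_i/∂x_i = α_i − x_i = 0, so x_i* = α_i.
NE contributions = (3, 4); X = 7.
W^NE = (Σα)·X − ½Σα_i² = 7² − ½·25 = 36.5.
Planner sets x_i = Σα_j = 7 for every i, so X^SO = 2·7 = 14.
W^SO = (Σα)·X^SO − ½·2·(Σα)² = (2/2)·7² = 49.
Deadweight loss = W^SO − W^NE = 12.5.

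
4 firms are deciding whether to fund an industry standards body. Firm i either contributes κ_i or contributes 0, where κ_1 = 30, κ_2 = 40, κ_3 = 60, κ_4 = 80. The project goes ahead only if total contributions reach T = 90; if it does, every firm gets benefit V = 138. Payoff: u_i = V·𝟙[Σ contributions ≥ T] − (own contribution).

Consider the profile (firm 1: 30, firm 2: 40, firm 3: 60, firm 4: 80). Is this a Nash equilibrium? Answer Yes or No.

Total = 210 ≥ 90: provided.
Firm 1 (pledges 30, payoff 108): dropping to 0 → total 180, payoff 138. Profitable deviation.

No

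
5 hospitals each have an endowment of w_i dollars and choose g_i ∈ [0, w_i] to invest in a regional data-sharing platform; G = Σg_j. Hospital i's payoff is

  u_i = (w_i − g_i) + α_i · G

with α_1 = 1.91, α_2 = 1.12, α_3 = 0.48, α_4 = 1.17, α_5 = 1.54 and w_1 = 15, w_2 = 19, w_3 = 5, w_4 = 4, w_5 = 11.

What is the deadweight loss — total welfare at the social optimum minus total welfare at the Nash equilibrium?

26.1

∂u_i/∂g_i = α_i − 1, so hospital i contributes w_i if α_i > 1, else 0.
α_i > 1 for i ∈ {1, 2, 4, 5}; NE contributions (15, 19, 0, 4, 11), G = 49.
W^NE = Σw_i − G^NE + (Σα_i)·G^NE = 54 + 5.22·49 = 309.78.
Planner: ∂(Σu_j)/∂g_i = Σα_j − 1 = 5.22 > 0, so everyone contributes w_i; G^SO = 54, W^SO = 54 + 5.22·54 = 335.88.
Deadweight loss = 26.1.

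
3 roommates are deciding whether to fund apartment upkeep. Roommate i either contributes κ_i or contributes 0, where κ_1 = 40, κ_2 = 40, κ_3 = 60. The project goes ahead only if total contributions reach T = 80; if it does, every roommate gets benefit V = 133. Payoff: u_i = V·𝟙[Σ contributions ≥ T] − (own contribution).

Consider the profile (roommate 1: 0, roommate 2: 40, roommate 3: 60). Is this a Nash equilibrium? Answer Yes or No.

Yes

Total = 100 ≥ 80: provided.
Roommate 1 (pledges 0, payoff 133): pledging 40 → total 140, payoff 93. No gain.
Roommate 2 (pledges 40, payoff 93): dropping to 0 → total 60, payoff 0. No gain.
Roommate 3 (pledges 60, payoff 73): dropping to 0 → total 40, payoff 0. No gain.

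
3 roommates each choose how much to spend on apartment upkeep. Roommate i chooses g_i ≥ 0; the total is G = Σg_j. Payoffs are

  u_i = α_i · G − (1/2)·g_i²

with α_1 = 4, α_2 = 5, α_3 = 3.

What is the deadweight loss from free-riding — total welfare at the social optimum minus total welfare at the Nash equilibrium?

97

Roommate i's FOC: ∂u_i/∂g_i = α_i − g_i = 0, so g_i* = α_i.
NE contributions = (4, 5, 3); G = 12.
W^NE = (Σα)·G − ½Σα_i² = 12² − ½·50 = 119.
Planner sets g_i = Σα_j = 12 for every i, so G^SO = 3·12 = 36.
W^SO = (Σα)·G^SO − ½·3·(Σα)² = (3/2)·12² = 216.
Deadweight loss = W^SO − W^NE = 97.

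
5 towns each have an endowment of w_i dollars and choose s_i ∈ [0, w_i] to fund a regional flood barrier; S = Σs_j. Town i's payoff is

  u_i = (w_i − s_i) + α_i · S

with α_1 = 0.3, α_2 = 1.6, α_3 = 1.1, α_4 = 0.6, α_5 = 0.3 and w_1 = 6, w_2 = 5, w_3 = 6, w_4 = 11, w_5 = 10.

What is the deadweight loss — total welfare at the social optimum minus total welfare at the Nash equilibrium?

∂u_i/∂s_i = α_i − 1, so town i contributes w_i if α_i > 1, else 0.
α_i > 1 for i ∈ {2, 3}; NE contributions (0, 5, 6, 0, 0), S = 11.
W^NE = Σw_i − S^NE + (Σα_i)·S^NE = 38 + 2.9·11 = 69.9.
Planner: ∂(Σu_j)/∂s_i = Σα_j − 1 = 2.9 > 0, so everyone contributes w_i; S^SO = 38, W^SO = 38 + 2.9·38 = 148.2.
Deadweight loss = 78.3.

78.3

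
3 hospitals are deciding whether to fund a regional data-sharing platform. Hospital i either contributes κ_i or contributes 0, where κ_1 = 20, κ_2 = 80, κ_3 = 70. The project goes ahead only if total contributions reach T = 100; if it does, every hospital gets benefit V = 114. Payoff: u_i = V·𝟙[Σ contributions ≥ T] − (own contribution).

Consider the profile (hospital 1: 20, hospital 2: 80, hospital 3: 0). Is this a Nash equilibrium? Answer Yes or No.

Total = 100 ≥ 100: provided.
Hospital 1 (pledges 20, payoff 94): dropping to 0 → total 80, payoff 0. No gain.
Hospital 2 (pledges 80, payoff 34): dropping to 0 → total 20, payoff 0. No gain.
Hospital 3 (pledges 0, payoff 114): pledging 70 → total 170, payoff 44. No gain.

Yes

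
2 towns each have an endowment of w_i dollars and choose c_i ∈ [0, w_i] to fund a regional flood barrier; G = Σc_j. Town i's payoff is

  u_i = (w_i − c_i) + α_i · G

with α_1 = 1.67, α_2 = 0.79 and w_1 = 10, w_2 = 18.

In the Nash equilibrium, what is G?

10

∂u_i/∂c_i = α_i − 1, so town i contributes w_i if α_i > 1, else 0.
α_i > 1 for i ∈ {1}; NE contributions (10, 0), G = 10.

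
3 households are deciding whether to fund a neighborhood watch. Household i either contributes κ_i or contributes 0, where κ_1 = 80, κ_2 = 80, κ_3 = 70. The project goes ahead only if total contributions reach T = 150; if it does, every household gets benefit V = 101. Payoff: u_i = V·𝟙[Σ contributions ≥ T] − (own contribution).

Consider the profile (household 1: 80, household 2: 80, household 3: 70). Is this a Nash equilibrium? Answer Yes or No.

No

Total = 230 ≥ 150: provided.
Household 1 (pledges 80, payoff 21): dropping to 0 → total 150, payoff 101. Profitable deviation.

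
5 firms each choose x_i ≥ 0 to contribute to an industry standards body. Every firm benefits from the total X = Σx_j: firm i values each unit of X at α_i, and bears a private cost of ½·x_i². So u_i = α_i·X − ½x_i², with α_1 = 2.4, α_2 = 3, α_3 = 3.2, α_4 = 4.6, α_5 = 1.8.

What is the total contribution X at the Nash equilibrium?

Firm i's FOC: ∂u_i/∂x_i = α_i − x_i = 0, so x_i* = α_i.
NE contributions = (2.4, 3, 3.2, 4.6, 1.8); X = 15.

15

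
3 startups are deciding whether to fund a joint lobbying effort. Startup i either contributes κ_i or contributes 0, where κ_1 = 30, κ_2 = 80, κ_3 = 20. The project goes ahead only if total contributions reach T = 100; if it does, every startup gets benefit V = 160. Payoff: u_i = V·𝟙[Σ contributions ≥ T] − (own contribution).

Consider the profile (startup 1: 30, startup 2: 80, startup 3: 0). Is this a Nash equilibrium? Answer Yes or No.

Yes

Total = 110 ≥ 100: provided.
Startup 1 (pledges 30, payoff 130): dropping to 0 → total 80, payoff 0. No gain.
Startup 2 (pledges 80, payoff 80): dropping to 0 → total 30, payoff 0. No gain.
Startup 3 (pledges 0, payoff 160): pledging 20 → total 130, payoff 140. No gain.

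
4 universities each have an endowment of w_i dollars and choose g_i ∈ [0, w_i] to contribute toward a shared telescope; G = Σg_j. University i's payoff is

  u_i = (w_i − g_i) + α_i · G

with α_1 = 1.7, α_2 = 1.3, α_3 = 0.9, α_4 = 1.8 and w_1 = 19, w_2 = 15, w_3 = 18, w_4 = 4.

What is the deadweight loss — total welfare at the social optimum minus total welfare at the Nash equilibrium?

84.6

∂u_i/∂g_i = α_i − 1, so university i contributes w_i if α_i > 1, else 0.
α_i > 1 for i ∈ {1, 2, 4}; NE contributions (19, 15, 0, 4), G = 38.
W^NE = Σw_i − G^NE + (Σα_i)·G^NE = 56 + 4.7·38 = 234.6.
Planner: ∂(Σu_j)/∂g_i = Σα_j − 1 = 4.7 > 0, so everyone contributes w_i; G^SO = 56, W^SO = 56 + 4.7·56 = 319.2.
Deadweight loss = 84.6.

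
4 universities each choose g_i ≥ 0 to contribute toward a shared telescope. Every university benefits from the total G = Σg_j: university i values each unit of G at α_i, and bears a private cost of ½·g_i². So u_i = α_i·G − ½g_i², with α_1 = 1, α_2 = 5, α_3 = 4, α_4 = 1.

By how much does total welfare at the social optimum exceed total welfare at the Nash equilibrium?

142.5

University i's FOC: ∂u_i/∂g_i = α_i − g_i = 0, so g_i* = α_i.
NE contributions = (1, 5, 4, 1); G = 11.
W^NE = (Σα)·G − ½Σα_i² = 11² − ½·43 = 99.5.
Planner sets g_i = Σα_j = 11 for every i, so G^SO = 4·11 = 44.
W^SO = (Σα)·G^SO − ½·4·(Σα)² = (4/2)·11² = 242.
Deadweight loss = W^SO − W^NE = 142.5.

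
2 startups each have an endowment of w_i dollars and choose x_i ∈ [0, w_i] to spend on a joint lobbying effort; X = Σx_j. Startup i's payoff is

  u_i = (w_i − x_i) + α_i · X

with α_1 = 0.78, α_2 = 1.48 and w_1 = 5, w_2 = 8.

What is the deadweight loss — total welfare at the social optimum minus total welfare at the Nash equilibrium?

∂u_i/∂x_i = α_i − 1, so startup i contributes w_i if α_i > 1, else 0.
α_i > 1 for i ∈ {2}; NE contributions (0, 8), X = 8.
W^NE = Σw_i − X^NE + (Σα_i)·X^NE = 13 + 1.26·8 = 23.08.
Planner: ∂(Σu_j)/∂x_i = Σα_j − 1 = 1.26 > 0, so everyone contributes w_i; X^SO = 13, W^SO = 13 + 1.26·13 = 29.38.
Deadweight loss = 6.3.

6.3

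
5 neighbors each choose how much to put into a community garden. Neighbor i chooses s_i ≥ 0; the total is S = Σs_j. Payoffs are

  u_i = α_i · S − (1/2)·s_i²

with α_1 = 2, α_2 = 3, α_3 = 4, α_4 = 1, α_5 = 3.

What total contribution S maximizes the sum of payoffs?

65

Planner FOC: ∂(Σu_j)/∂s_i = (Σα_j) − s_i = 0, so s_i^SO = Σα_j = 13 for every i; S^SO = 65.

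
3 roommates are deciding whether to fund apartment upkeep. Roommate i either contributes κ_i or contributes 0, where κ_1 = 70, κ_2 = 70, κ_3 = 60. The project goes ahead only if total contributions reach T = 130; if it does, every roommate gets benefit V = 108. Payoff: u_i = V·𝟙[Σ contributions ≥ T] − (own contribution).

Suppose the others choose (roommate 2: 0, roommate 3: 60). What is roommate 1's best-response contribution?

70

Others' total = 60. Contributing 70 brings total to 130 ≥ 130: gain V − κ_1 = 38.
Best response: 70.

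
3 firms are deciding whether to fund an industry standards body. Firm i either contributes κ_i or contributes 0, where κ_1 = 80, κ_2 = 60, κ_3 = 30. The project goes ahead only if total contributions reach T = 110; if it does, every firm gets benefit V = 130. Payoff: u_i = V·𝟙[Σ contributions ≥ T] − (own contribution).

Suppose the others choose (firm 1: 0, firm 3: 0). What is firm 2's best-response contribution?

0

Others' total = 0. Even contributing 60 gives 60 < 110: no benefit either way.
Best response: 0.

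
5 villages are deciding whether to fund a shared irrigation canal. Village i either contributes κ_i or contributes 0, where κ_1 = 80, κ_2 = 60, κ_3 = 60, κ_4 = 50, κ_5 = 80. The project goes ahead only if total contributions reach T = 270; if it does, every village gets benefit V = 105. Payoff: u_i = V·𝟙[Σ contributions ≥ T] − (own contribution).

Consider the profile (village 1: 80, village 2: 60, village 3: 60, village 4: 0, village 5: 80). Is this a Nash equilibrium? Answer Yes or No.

Yes

Total = 280 ≥ 270: provided.
Village 1 (pledges 80, payoff 25): dropping to 0 → total 200, payoff 0. No gain.
Village 2 (pledges 60, payoff 45): dropping to 0 → total 220, payoff 0. No gain.
Village 3 (pledges 60, payoff 45): dropping to 0 → total 220, payoff 0. No gain.
Village 4 (pledges 0, payoff 105): pledging 50 → total 330, payoff 55. No gain.
Village 5 (pledges 80, payoff 25): dropping to 0 → total 200, payoff 0. No gain.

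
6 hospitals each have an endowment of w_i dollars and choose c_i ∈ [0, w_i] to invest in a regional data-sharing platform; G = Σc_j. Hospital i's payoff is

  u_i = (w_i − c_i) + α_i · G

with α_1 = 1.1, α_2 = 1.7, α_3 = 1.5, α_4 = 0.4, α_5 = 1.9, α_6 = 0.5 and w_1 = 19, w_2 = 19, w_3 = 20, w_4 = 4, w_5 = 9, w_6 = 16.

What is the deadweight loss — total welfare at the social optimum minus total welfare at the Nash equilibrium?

122

∂u_i/∂c_i = α_i − 1, so hospital i contributes w_i if α_i > 1, else 0.
α_i > 1 for i ∈ {1, 2, 3, 5}; NE contributions (19, 19, 20, 0, 9, 0), G = 67.
W^NE = Σw_i − G^NE + (Σα_i)·G^NE = 87 + 6.1·67 = 495.7.
Planner: ∂(Σu_j)/∂c_i = Σα_j − 1 = 6.1 > 0, so everyone contributes w_i; G^SO = 87, W^SO = 87 + 6.1·87 = 617.7.
Deadweight loss = 122.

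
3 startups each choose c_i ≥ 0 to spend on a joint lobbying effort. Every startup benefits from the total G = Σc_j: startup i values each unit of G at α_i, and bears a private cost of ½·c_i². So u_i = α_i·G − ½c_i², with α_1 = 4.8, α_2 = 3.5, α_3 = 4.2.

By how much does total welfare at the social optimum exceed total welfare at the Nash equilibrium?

Startup i's FOC: ∂u_i/∂c_i = α_i − c_i = 0, so c_i* = α_i.
NE contributions = (4.8, 3.5, 4.2); G = 12.5.
W^NE = (Σα)·G − ½Σα_i² = 12.5² − ½·52.93 = 129.785.
Planner sets c_i = Σα_j = 12.5 for every i, so G^SO = 3·12.5 = 37.5.
W^SO = (Σα)·G^SO − ½·3·(Σα)² = (3/2)·12.5² = 234.375.
Deadweight loss = W^SO − W^NE = 104.59.

104.59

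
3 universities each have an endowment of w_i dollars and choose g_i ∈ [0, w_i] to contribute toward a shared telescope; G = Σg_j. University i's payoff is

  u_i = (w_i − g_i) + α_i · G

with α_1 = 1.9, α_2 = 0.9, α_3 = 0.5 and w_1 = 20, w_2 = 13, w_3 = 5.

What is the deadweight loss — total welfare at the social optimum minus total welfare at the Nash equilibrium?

41.4

∂u_i/∂g_i = α_i − 1, so university i contributes w_i if α_i > 1, else 0.
α_i > 1 for i ∈ {1}; NE contributions (20, 0, 0), G = 20.
W^NE = Σw_i − G^NE + (Σα_i)·G^NE = 38 + 2.3·20 = 84.
Planner: ∂(Σu_j)/∂g_i = Σα_j − 1 = 2.3 > 0, so everyone contributes w_i; G^SO = 38, W^SO = 38 + 2.3·38 = 125.4.
Deadweight loss = 41.4.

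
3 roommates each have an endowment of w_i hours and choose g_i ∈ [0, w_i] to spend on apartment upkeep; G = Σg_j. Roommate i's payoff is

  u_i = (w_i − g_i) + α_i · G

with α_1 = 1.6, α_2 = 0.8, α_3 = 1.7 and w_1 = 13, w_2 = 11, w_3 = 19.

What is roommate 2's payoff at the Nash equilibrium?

∂u_i/∂g_i = α_i − 1, so roommate i contributes w_i if α_i > 1, else 0.
α_i > 1 for i ∈ {1, 3}; NE contributions (13, 0, 19), G = 32.
u_2 = (11 − 0) + 0.8·32 = 36.6.

36.6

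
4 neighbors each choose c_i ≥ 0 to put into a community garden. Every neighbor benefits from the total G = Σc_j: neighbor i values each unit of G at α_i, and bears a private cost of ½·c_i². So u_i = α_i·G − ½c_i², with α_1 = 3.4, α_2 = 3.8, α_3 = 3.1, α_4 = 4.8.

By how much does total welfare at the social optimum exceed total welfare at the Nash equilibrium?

257.335

Neighbor i's FOC: ∂u_i/∂c_i = α_i − c_i = 0, so c_i* = α_i.
NE contributions = (3.4, 3.8, 3.1, 4.8); G = 15.1.
W^NE = (Σα)·G − ½Σα_i² = 15.1² − ½·58.65 = 198.685.
Planner sets c_i = Σα_j = 15.1 for every i, so G^SO = 4·15.1 = 60.4.
W^SO = (Σα)·G^SO − ½·4·(Σα)² = (4/2)·15.1² = 456.02.
Deadweight loss = W^SO − W^NE = 257.335.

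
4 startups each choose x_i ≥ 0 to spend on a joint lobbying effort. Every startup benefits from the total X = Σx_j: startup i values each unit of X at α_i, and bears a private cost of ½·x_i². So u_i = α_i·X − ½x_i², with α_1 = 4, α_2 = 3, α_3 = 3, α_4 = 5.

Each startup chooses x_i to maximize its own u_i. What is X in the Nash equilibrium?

15

Startup i's FOC: ∂u_i/∂x_i = α_i − x_i = 0, so x_i* = α_i.
NE contributions = (4, 3, 3, 5); X = 15.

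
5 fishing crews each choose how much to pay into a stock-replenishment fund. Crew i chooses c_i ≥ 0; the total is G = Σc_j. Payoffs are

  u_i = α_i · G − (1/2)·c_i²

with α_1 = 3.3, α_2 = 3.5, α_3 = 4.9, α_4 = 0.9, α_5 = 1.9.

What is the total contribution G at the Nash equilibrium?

14.5

Crew i's FOC: ∂u_i/∂c_i = α_i − c_i = 0, so c_i* = α_i.
NE contributions = (3.3, 3.5, 4.9, 0.9, 1.9); G = 14.5.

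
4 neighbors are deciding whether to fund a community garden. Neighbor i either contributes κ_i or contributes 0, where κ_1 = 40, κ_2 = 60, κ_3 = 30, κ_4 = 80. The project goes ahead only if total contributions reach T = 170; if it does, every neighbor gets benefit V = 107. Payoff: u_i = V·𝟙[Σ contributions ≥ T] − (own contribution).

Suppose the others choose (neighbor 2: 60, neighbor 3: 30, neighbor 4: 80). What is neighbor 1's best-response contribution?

0

Others' total = 170 ≥ 170; contributing adds cost 40 for no extra benefit.
Best response: 0.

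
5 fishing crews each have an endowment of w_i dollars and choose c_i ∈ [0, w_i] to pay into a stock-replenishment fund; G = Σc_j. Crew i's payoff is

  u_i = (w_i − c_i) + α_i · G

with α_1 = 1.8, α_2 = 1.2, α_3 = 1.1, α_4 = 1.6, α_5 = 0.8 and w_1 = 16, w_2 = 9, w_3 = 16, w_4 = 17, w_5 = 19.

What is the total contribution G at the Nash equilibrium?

58

∂u_i/∂c_i = α_i − 1, so crew i contributes w_i if α_i > 1, else 0.
α_i > 1 for i ∈ {1, 2, 3, 4}; NE contributions (16, 9, 16, 17, 0), G = 58.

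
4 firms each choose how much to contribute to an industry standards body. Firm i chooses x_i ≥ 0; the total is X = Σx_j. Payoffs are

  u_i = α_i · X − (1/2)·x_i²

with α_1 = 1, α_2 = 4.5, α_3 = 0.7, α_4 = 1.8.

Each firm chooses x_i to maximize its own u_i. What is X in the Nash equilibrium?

8

Firm i's FOC: ∂u_i/∂x_i = α_i − x_i = 0, so x_i* = α_i.
NE contributions = (1, 4.5, 0.7, 1.8); X = 8.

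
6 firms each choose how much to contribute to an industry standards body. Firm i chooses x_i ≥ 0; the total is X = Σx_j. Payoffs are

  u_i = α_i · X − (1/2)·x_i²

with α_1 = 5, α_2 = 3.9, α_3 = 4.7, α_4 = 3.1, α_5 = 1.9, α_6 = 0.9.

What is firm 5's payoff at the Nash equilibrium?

Firm i's FOC: ∂u_i/∂x_i = α_i − x_i = 0, so x_i* = α_i.
NE contributions = (5, 3.9, 4.7, 3.1, 1.9, 0.9); X = 19.5.
u_5 = α_5·X − ½·(x_5)² = 1.9·19.5 − ½·1.9² = 35.245.

35.245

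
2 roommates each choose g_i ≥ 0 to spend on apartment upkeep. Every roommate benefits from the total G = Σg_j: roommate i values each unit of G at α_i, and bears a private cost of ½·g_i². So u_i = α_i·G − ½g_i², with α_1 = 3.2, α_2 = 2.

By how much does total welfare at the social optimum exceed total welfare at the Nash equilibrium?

7.12

Roommate i's FOC: ∂u_i/∂g_i = α_i − g_i = 0, so g_i* = α_i.
NE contributions = (3.2, 2); G = 5.2.
W^NE = (Σα)·G − ½Σα_i² = 5.2² − ½·14.24 = 19.92.
Planner sets g_i = Σα_j = 5.2 for every i, so G^SO = 2·5.2 = 10.4.
W^SO = (Σα)·G^SO − ½·2·(Σα)² = (2/2)·5.2² = 27.04.
Deadweight loss = W^SO − W^NE = 7.12.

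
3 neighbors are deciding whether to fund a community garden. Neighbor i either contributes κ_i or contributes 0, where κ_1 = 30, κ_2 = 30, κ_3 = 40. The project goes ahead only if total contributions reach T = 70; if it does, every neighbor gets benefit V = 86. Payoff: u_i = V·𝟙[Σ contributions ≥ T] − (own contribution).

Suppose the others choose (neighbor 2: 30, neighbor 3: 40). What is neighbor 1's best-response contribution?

Others' total = 70 ≥ 70; contributing adds cost 30 for no extra benefit.
Best response: 0.

0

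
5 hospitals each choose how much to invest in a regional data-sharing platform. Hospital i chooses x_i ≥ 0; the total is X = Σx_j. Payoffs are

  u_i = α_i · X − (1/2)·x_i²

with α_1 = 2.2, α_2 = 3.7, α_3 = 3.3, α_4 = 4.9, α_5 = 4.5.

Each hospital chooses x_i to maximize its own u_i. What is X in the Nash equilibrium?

Hospital i's FOC: ∂u_i/∂x_i = α_i − x_i = 0, so x_i* = α_i.
NE contributions = (2.2, 3.7, 3.3, 4.9, 4.5); X = 18.6.

18.6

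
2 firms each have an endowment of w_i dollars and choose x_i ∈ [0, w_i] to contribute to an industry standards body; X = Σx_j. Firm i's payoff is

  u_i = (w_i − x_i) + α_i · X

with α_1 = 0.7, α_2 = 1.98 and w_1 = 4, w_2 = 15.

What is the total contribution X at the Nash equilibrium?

15

∂u_i/∂x_i = α_i − 1, so firm i contributes w_i if α_i > 1, else 0.
α_i > 1 for i ∈ {2}; NE contributions (0, 15), X = 15.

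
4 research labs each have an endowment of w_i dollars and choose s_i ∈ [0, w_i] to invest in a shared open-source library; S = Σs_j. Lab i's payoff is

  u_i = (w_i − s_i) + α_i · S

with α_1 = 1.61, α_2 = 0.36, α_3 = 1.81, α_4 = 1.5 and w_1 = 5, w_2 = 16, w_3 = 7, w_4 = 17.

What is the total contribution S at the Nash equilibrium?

29

∂u_i/∂s_i = α_i − 1, so lab i contributes w_i if α_i > 1, else 0.
α_i > 1 for i ∈ {1, 3, 4}; NE contributions (5, 0, 7, 17), S = 29.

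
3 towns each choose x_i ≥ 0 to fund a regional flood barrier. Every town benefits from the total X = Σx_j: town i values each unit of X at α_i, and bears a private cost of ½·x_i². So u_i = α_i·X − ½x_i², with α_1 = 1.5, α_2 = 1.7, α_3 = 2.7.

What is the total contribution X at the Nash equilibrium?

5.9

Town i's FOC: ∂u_i/∂x_i = α_i − x_i = 0, so x_i* = α_i.
NE contributions = (1.5, 1.7, 2.7); X = 5.9.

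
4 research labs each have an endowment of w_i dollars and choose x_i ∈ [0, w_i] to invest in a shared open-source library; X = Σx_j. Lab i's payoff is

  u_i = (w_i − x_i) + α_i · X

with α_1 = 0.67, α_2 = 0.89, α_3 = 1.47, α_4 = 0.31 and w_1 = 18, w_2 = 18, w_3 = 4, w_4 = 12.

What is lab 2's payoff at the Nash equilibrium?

∂u_i/∂x_i = α_i − 1, so lab i contributes w_i if α_i > 1, else 0.
α_i > 1 for i ∈ {3}; NE contributions (0, 0, 4, 0), X = 4.
u_2 = (18 − 0) + 0.89·4 = 21.56.

21.56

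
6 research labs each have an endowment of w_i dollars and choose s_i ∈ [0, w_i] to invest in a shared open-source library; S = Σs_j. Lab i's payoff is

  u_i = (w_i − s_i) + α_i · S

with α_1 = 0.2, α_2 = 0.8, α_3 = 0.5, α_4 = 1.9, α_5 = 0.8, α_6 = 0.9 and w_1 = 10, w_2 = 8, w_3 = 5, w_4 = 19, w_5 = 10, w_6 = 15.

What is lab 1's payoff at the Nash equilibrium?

∂u_i/∂s_i = α_i − 1, so lab i contributes w_i if α_i > 1, else 0.
α_i > 1 for i ∈ {4}; NE contributions (0, 0, 0, 19, 0, 0), S = 19.
u_1 = (10 − 0) + 0.2·19 = 13.8.

13.8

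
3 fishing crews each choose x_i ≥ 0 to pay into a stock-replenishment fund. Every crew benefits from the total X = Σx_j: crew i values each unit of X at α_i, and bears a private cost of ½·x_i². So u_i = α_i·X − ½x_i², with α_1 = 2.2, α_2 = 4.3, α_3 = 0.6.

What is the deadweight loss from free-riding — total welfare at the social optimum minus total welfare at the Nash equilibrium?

37.05

Crew i's FOC: ∂u_i/∂x_i = α_i − x_i = 0, so x_i* = α_i.
NE contributions = (2.2, 4.3, 0.6); X = 7.1.
W^NE = (Σα)·X − ½Σα_i² = 7.1² − ½·23.69 = 38.565.
Planner sets x_i = Σα_j = 7.1 for every i, so X^SO = 3·7.1 = 21.3.
W^SO = (Σα)·X^SO − ½·3·(Σα)² = (3/2)·7.1² = 75.615.
Deadweight loss = W^SO − W^NE = 37.05.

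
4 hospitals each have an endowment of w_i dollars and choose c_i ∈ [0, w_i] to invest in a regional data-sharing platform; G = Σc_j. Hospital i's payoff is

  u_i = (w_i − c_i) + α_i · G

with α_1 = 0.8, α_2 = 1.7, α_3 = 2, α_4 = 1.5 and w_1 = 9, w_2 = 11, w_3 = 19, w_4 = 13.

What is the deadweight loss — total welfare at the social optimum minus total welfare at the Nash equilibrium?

45

∂u_i/∂c_i = α_i − 1, so hospital i contributes w_i if α_i > 1, else 0.
α_i > 1 for i ∈ {2, 3, 4}; NE contributions (0, 11, 19, 13), G = 43.
W^NE = Σw_i − G^NE + (Σα_i)·G^NE = 52 + 5·43 = 267.
Planner: ∂(Σu_j)/∂c_i = Σα_j − 1 = 5 > 0, so everyone contributes w_i; G^SO = 52, W^SO = 52 + 5·52 = 312.
Deadweight loss = 45.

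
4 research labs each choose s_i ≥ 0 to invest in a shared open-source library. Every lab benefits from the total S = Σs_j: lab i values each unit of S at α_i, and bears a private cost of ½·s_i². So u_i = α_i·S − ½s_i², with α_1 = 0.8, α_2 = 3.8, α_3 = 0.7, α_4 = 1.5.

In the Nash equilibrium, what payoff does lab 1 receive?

5.12

Lab i's FOC: ∂u_i/∂s_i = α_i − s_i = 0, so s_i* = α_i.
NE contributions = (0.8, 3.8, 0.7, 1.5); S = 6.8.
u_1 = α_1·S − ½·(s_1)² = 0.8·6.8 − ½·0.8² = 5.12.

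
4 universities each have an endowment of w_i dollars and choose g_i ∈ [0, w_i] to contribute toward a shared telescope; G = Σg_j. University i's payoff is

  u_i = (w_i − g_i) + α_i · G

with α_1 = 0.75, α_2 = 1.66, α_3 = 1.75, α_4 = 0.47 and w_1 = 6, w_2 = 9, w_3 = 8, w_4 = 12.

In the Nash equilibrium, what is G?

17

∂u_i/∂g_i = α_i − 1, so university i contributes w_i if α_i > 1, else 0.
α_i > 1 for i ∈ {2, 3}; NE contributions (0, 9, 8, 0), G = 17.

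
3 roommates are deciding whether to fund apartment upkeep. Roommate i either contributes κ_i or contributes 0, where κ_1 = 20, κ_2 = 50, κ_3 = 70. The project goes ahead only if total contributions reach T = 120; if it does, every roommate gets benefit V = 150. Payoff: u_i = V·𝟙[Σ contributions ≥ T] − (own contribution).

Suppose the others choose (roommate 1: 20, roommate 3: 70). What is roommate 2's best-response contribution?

50

Others' total = 90. Contributing 50 brings total to 140 ≥ 120: gain V − κ_2 = 100.
Best response: 50.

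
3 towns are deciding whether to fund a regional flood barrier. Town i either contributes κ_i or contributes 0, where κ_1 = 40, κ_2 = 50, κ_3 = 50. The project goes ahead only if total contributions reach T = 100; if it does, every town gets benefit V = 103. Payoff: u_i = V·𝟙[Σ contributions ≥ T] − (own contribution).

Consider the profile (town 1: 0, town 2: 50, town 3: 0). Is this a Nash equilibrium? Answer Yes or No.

No

Total = 50 < 100: not provided.
Town 1 (pledges 0, payoff 0): pledging 40 → total 90, payoff -40. No gain.
Town 2 (pledges 50, payoff -50): dropping to 0 → total 0, payoff 0. Profitable deviation.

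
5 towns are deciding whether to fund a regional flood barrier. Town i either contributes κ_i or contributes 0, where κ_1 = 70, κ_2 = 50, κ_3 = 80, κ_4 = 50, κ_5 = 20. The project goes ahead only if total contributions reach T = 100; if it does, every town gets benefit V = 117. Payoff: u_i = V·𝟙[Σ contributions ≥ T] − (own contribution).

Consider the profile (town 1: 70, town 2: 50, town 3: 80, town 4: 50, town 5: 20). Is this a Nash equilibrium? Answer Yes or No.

Total = 270 ≥ 100: provided.
Town 1 (pledges 70, payoff 47): dropping to 0 → total 200, payoff 117. Profitable deviation.

No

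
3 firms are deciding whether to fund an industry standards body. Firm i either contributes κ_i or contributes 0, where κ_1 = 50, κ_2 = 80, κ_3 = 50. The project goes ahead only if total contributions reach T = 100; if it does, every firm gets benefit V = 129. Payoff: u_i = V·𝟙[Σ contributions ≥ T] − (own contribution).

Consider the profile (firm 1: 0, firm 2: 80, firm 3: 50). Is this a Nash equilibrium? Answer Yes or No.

Yes

Total = 130 ≥ 100: provided.
Firm 1 (pledges 0, payoff 129): pledging 50 → total 180, payoff 79. No gain.
Firm 2 (pledges 80, payoff 49): dropping to 0 → total 50, payoff 0. No gain.
Firm 3 (pledges 50, payoff 79): dropping to 0 → total 80, payoff 0. No gain.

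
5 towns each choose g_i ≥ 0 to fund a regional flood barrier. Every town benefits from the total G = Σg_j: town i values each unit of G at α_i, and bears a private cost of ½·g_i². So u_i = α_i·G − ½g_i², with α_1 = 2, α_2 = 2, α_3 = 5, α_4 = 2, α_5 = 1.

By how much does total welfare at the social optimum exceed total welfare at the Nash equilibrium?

Town i's FOC: ∂u_i/∂g_i = α_i − g_i = 0, so g_i* = α_i.
NE contributions = (2, 2, 5, 2, 1); G = 12.
W^NE = (Σα)·G − ½Σα_i² = 12² − ½·38 = 125.
Planner sets g_i = Σα_j = 12 for every i, so G^SO = 5·12 = 60.
W^SO = (Σα)·G^SO − ½·5·(Σα)² = (5/2)·12² = 360.
Deadweight loss = W^SO − W^NE = 235.

235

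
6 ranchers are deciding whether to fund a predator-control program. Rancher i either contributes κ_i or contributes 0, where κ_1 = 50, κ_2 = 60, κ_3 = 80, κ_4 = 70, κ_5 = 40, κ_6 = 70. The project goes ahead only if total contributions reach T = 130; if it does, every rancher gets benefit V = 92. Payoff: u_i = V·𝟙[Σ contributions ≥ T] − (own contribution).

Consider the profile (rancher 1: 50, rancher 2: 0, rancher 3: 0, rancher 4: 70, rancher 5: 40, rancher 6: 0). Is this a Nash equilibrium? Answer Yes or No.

Total = 160 ≥ 130: provided.
Rancher 1 (pledges 50, payoff 42): dropping to 0 → total 110, payoff 0. No gain.
Rancher 2 (pledges 0, payoff 92): pledging 60 → total 220, payoff 32. No gain.
Rancher 3 (pledges 0, payoff 92): pledging 80 → total 240, payoff 12. No gain.
Rancher 4 (pledges 70, payoff 22): dropping to 0 → total 90, payoff 0. No gain.
Rancher 5 (pledges 40, payoff 52): dropping to 0 → total 120, payoff 0. No gain.
Rancher 6 (pledges 0, payoff 92): pledging 70 → total 230, payoff 22. No gain.

Yes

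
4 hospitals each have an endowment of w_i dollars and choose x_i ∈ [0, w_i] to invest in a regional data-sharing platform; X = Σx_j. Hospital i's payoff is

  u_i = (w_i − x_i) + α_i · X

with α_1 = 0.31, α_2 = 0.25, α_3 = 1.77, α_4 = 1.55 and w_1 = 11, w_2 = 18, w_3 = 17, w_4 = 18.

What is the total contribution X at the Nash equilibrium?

35

∂u_i/∂x_i = α_i − 1, so hospital i contributes w_i if α_i > 1, else 0.
α_i > 1 for i ∈ {3, 4}; NE contributions (0, 0, 17, 18), X = 35.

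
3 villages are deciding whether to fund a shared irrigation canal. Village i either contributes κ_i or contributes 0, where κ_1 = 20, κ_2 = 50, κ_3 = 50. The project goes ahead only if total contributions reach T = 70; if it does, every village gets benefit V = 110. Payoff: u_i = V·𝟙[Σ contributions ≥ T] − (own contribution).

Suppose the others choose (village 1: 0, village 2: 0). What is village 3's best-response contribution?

Others' total = 0. Even contributing 50 gives 50 < 70: no benefit either way.
Best response: 0.

0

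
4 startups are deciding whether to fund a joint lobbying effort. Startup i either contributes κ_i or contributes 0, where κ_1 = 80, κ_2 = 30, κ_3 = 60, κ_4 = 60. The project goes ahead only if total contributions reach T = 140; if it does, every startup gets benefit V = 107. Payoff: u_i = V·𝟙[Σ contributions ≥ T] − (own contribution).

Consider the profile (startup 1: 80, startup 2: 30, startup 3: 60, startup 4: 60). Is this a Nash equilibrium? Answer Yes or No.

No

Total = 230 ≥ 140: provided.
Startup 1 (pledges 80, payoff 27): dropping to 0 → total 150, payoff 107. Profitable deviation.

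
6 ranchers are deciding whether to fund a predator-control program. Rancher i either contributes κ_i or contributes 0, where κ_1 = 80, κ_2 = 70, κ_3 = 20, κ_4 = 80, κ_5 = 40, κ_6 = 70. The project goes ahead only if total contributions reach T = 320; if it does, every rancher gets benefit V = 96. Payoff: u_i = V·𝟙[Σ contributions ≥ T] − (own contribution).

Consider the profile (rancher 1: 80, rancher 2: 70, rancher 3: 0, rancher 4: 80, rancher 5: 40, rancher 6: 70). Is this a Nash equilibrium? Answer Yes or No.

Yes

Total = 340 ≥ 320: provided.
Rancher 1 (pledges 80, payoff 16): dropping to 0 → total 260, payoff 0. No gain.
Rancher 2 (pledges 70, payoff 26): dropping to 0 → total 270, payoff 0. No gain.
Rancher 3 (pledges 0, payoff 96): pledging 20 → total 360, payoff 76. No gain.
Rancher 4 (pledges 80, payoff 16): dropping to 0 → total 260, payoff 0. No gain.
Rancher 5 (pledges 40, payoff 56): dropping to 0 → total 300, payoff 0. No gain.
Rancher 6 (pledges 70, payoff 26): dropping to 0 → total 270, payoff 0. No gain.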